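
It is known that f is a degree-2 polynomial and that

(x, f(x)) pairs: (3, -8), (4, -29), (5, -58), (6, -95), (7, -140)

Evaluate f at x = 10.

-323

First differences: -21, -29, -37, -45. Second differences: -8, -8, -8.
Level-2 differences are constant, so f has degree 2.
Fitting a degree-2 polynomial gives f(x) = -4x² + 7x + 7.
Then f(10) = -323.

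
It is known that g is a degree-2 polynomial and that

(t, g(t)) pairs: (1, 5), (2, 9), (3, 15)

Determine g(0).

Write g(t) = at² + bt + c; the 3 given values yield a linear system in the 3 coefficients.
Solving, g(t) = t² + t + 3.
Then g(0) = 3.

3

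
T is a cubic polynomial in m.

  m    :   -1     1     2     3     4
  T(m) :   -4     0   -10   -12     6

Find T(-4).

-250

Write T(m) = am³ + bm² + cm + d; the 5 given values yield a linear system in the 4 coefficients.
Solving, T(m) = 2m³ - 8m² + 6.
Then T(-4) = -250.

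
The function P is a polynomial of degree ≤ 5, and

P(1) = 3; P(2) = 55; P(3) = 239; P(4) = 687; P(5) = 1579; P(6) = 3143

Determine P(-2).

Write P(t) = at^5 + bt^4 + ct³ + dt² + et + p; the 6 given values yield a linear system in the 6 coefficients.
Solving, the leading coefficient vanishes, and P(t) = 2t^4 + 2t³ + 4t² - 4t - 1.
Then P(-2) = 39.

39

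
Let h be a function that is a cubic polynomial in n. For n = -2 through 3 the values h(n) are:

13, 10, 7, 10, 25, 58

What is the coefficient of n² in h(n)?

3

First differences: -3, -3, 3, 15, 33. Second differences: 0, 6, 12, 18. Third differences: 6, 6, 6.
Level-3 differences are constant, so h has degree 3.
Fitting a degree-3 polynomial gives h(n) = n³ + 3n² - n + 7.
The coefficient of n² is 3.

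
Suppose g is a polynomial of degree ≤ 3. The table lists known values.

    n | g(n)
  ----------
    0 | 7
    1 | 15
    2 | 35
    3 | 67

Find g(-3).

First differences: 8, 20, 32. Second differences: 12, 12.
Level-2 differences are constant, so g has degree 2.
Fitting a degree-2 polynomial gives g(n) = 6n² + 2n + 7.
Then g(-3) = 55.

55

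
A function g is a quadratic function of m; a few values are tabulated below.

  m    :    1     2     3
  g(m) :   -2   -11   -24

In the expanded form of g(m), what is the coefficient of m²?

-2

Write g(m) = am² + bm + c; the 3 given values yield a linear system in the 3 coefficients.
Solving, g(m) = -2m² - 3m + 3.
The coefficient of m² is -2.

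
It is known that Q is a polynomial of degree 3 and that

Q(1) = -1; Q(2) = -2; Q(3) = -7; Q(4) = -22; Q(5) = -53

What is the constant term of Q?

2

First differences: -1, -5, -15, -31. Second differences: -4, -10, -16. Third differences: -6, -6.
Level-3 differences are constant, so Q has degree 3.
Fitting a degree-3 polynomial gives Q(t) = -t³ + 4t² - 6t + 2.
The constant term is Q(0) = 2.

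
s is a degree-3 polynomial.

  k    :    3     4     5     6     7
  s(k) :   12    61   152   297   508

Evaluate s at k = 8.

First differences: 49, 91, 145, 211. Second differences: 42, 54, 66. Third differences: 12, 12.
Level-3 differences are constant, so s has degree 3.
Extending the table by one column gives the next first difference 289, so s(8) = 508 + 289 = 797.

797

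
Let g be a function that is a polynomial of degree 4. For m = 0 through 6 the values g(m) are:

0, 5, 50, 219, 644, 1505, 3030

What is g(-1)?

First differences: 5, 45, 169, 425, 861, 1525. Second differences: 40, 124, 256, 436, 664. Third differences: 84, 132, 180, 228. Fourth differences: 48, 48, 48.
Level-4 differences are constant, so g has degree 4.
Fitting a degree-4 polynomial gives g(m) = 2m^4 + 2m³ + m.
Then g(-1) = -1.

-1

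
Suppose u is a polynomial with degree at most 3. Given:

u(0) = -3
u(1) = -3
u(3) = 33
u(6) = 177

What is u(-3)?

Write u(m) = am³ + bm² + cm + d; the 4 given values yield a linear system in the 4 coefficients.
Solving, the leading coefficient vanishes, and u(m) = 6m² - 6m - 3.
Then u(-3) = 69.

69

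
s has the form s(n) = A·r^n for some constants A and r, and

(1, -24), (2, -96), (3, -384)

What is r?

Consecutive ratio: -96/(-24) = 4, and -384/(-96) = 4, so r = 4.
Then A·4^1 = -24 gives A = -6, and s(n) = -6·4^n.

4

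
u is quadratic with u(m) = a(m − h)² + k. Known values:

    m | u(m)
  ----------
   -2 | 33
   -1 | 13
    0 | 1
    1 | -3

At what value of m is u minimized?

1

First differences -20, -12, -4; second difference 8 = 2a, so a = 4.
Expanding, the m-coefficient is −2ah = -8h; matching it to the data gives h = 1, and then k = -3.
So u(m) = 4(m − 1)² − 3.
Hence h = 1.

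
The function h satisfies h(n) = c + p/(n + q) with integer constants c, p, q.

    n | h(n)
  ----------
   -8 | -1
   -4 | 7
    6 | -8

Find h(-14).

-3

(h(n) − c)(n + q) = p for each data point; the three points give a linear system in c and q, then p follows.
Solving: c = -5, q = 2, p = -24, so h(n) = -5 − 24/(n + 2).
Then h(-14) = -5 − 24/(-12) = -3.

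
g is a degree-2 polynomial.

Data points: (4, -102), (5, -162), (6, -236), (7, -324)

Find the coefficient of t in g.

3

Write g(t) = at² + bt + c; the 4 given values yield a linear system in the 3 coefficients.
Solving, g(t) = -7t² + 3t - 2.
The coefficient of t is 3.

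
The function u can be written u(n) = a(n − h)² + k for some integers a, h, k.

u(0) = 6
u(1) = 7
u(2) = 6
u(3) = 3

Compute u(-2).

First differences 1, -1, -3; second difference -2 = 2a, so a = -1.
Expanding, the n-coefficient is −2ah = 2h; matching it to the data gives h = 1, and then k = 7.
So u(n) = -1(n − 1)² + 7.
u(-2) = -1·(-3)² + 7 = -2.

-2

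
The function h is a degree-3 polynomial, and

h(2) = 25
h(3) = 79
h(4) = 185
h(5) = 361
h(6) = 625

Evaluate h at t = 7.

First differences: 54, 106, 176, 264. Second differences: 52, 70, 88. Third differences: 18, 18.
Level-3 differences are constant, so h has degree 3.
Fitting a degree-3 polynomial gives h(t) = 3t³ - t² + 2t + 1.
Then h(7) = 995.

995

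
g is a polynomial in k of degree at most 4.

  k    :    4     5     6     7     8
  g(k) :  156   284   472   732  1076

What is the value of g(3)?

First differences: 128, 188, 260, 344. Second differences: 60, 72, 84. Third differences: 12, 12.
Level-3 differences are constant, so g has degree 3.
Fitting a degree-3 polynomial gives g(k) = 2k³ + 6k + 4.
Then g(3) = 76.

76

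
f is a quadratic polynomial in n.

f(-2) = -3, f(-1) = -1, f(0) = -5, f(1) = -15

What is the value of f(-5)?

-45

First differences: 2, -4, -10. Second differences: -6, -6.
Level-2 differences are constant, so f has degree 2.
Fitting a degree-2 polynomial gives f(n) = -3n² - 7n - 5.
Then f(-5) = -45.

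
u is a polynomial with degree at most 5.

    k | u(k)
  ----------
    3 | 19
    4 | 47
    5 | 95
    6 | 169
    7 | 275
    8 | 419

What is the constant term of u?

Write u(k) = ak^5 + bk^4 + ck³ + dk² + ek + p; the 6 given values yield a linear system in the 6 coefficients.
Solving, the top 2 coefficients vanish, and u(k) = k³ - 2k² + 5k - 5.
The constant term is u(0) = -5.

-5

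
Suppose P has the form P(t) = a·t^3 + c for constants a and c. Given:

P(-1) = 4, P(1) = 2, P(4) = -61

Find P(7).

From P(-1) = 4 and P(1) = 2: -1a + c = 4 and 1a + c = 2.
Subtracting: 2a = -2, so a = -1; then c = 4 − (-1)·(-1) = 3.
So P(t) = -1t³ + 3, and P(7) = -340.

-340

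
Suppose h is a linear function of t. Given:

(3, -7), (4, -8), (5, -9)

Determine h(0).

First differences: -1, -1.
Level-1 differences are constant, so h has degree 1.
Fitting a degree-1 polynomial gives h(t) = -t - 4.
Then h(0) = -4.

-4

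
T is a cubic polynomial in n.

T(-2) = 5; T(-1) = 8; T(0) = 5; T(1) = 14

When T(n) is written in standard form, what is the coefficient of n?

0

Write T(n) = an³ + bn² + cn + d; the 4 given values yield a linear system in the 4 coefficients.
Solving, T(n) = 3n³ + 6n² + 5.
The coefficient of n is 0.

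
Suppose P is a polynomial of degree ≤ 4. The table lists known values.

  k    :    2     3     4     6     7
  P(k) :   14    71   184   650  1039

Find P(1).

-5

Write P(k) = ak^4 + bk³ + ck² + dk + e; the 5 given values yield a linear system in the 5 coefficients.
Solving, the leading coefficient vanishes, and P(k) = 3k³ + k² - 5k - 4.
Then P(1) = -5.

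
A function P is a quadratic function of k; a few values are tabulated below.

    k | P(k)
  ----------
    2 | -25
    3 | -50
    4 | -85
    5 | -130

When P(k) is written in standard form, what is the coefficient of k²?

First differences: -25, -35, -45. Second differences: -10, -10.
Level-2 differences are constant, so P has degree 2.
Fitting a degree-2 polynomial gives P(k) = -5k² - 5.
The coefficient of k² is -5.

-5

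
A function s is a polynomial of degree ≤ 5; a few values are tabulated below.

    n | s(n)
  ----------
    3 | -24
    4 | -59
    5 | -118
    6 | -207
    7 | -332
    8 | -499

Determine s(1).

Write s(n) = an^5 + bn^4 + cn³ + dn² + en + p; the 6 given values yield a linear system in the 6 coefficients.
Solving, the top 2 coefficients vanish, and s(n) = -n³ + 2n - 3.
Then s(1) = -2.

-2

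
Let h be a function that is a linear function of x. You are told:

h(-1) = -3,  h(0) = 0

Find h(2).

6

Write h(x) = ax + b; the 2 given values yield a linear system in the 2 coefficients.
Solving, h(x) = 3x.
Then h(2) = 6.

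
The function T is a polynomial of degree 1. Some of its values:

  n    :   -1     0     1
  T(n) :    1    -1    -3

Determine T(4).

-9

First differences: -2, -2.
Level-1 differences are constant, so T has degree 1.
Fitting a degree-1 polynomial gives T(n) = -2n - 1.
Then T(4) = -9.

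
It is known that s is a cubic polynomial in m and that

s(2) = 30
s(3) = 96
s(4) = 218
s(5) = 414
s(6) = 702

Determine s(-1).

Write s(m) = am³ + bm² + cm + d; the 5 given values yield a linear system in the 4 coefficients.
Solving, s(m) = 3m³ + m² + 4m - 6.
Then s(-1) = -12.

-12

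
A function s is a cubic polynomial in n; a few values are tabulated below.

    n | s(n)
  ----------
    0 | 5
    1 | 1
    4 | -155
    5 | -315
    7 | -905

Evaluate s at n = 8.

Write s(n) = an³ + bn² + cn + d; the 5 given values yield a linear system in the 4 coefficients.
Solving, s(n) = -3n³ + 3n² - 4n + 5.
Then s(8) = -1371.

-1371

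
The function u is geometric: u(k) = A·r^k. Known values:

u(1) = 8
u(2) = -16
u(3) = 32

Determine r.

Consecutive ratio: -16/8 = -2, and 32/(-16) = -2, so r = -2.
Then A·(-2)^1 = 8 gives A = -4, and u(k) = -4·(-2)^k.

-2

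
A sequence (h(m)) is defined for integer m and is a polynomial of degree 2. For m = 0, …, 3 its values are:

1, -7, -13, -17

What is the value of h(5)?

First differences: -8, -6, -4. Second differences: 2, 2.
Level-2 differences are constant, so h has degree 2.
Fitting a degree-2 polynomial gives h(m) = m² - 9m + 1.
Then h(5) = -19.

-19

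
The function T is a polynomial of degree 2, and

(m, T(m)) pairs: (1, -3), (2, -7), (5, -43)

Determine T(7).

-87

Write T(m) = am² + bm + c; the 3 given values yield a linear system in the 3 coefficients.
Solving, T(m) = -2m² + 2m - 3.
Then T(7) = -87.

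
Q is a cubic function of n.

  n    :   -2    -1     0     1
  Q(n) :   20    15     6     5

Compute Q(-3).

Write Q(n) = an³ + bn² + cn + d; the 4 given values yield a linear system in the 4 coefficients.
Solving, Q(n) = 2n³ + 4n² - 7n + 6.
Then Q(-3) = 9.

9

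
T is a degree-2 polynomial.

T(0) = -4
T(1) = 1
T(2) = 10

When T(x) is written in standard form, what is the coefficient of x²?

Write T(x) = ax² + bx + c; the 3 given values yield a linear system in the 3 coefficients.
Solving, T(x) = 2x² + 3x - 4.
The coefficient of x² is 2.

2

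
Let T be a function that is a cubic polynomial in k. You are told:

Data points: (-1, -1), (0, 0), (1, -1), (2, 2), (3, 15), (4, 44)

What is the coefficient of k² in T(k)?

-1

First differences: 1, -1, 3, 13, 29. Second differences: -2, 4, 10, 16. Third differences: 6, 6, 6.
Level-3 differences are constant, so T has degree 3.
Fitting a degree-3 polynomial gives T(k) = k³ - k² - k.
The coefficient of k² is -1.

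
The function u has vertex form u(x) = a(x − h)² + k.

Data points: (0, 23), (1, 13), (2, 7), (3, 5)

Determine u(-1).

37

First differences -10, -6, -2; second difference 4 = 2a, so a = 2.
Expanding, the x-coefficient is −2ah = -4h; matching it to the data gives h = 3, and then k = 5.
So u(x) = 2(x − 3)² + 5.
u(-1) = 2·(-4)² + 5 = 37.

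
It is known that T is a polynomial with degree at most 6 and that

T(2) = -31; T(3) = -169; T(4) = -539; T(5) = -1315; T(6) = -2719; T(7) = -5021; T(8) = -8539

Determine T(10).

First differences: -138, -370, -776, -1404, -2302, -3518. Second differences: -232, -406, -628, -898, -1216. Third differences: -174, -222, -270, -318. Fourth differences: -48, -48, -48.
Level-4 differences are constant, so T has degree 4.
Fitting a degree-4 polynomial gives T(x) = -2x^4 - x³ + 3x² - 4x + 5.
Then T(10) = -20735.

-20735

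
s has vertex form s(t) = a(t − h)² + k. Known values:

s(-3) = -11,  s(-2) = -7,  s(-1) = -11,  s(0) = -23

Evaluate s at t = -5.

First differences 4, -4, -12; second difference -8 = 2a, so a = -4.
Expanding, the t-coefficient is −2ah = 8h; matching it to the data gives h = -2, and then k = -7.
So s(t) = -4(t + 2)² − 7.
s(-5) = -4·(-3)² − 7 = -43.

-43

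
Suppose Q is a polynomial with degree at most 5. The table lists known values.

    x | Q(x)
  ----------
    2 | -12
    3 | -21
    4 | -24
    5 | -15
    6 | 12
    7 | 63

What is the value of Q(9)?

261

First differences: -9, -3, 9, 27, 51. Second differences: 6, 12, 18, 24. Third differences: 6, 6, 6.
Level-3 differences are constant, so Q has degree 3.
Fitting a degree-3 polynomial gives Q(x) = x³ - 6x² + 2x.
Then Q(9) = 261.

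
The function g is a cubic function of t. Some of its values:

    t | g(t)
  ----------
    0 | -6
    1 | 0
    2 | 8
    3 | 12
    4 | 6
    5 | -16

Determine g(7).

-132

First differences: 6, 8, 4, -6, -22. Second differences: 2, -4, -10, -16. Third differences: -6, -6, -6.
Level-3 differences are constant, so g has degree 3.
Fitting a degree-3 polynomial gives g(t) = -t³ + 4t² + 3t - 6.
Then g(7) = -132.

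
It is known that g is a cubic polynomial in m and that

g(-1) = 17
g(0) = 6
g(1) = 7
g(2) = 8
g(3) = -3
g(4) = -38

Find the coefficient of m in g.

Write g(m) = am³ + bm² + cm + d; the 6 given values yield a linear system in the 4 coefficients.
Solving, g(m) = -2m³ + 6m² - 3m + 6.
The coefficient of m is -3.

-3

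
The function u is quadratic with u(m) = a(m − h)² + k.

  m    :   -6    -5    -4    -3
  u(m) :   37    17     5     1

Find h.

-3

First differences -20, -12, -4; second difference 8 = 2a, so a = 4.
Expanding, the m-coefficient is −2ah = -8h; matching it to the data gives h = -3, and then k = 1.
So u(m) = 4(m + 3)² + 1.
Hence h = -3.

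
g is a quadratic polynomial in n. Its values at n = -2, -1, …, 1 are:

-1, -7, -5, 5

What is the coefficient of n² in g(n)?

First differences: -6, 2, 10. Second differences: 8, 8.
Level-2 differences are constant, so g has degree 2.
Fitting a degree-2 polynomial gives g(n) = 4n² + 6n - 5.
The coefficient of n² is 4.

4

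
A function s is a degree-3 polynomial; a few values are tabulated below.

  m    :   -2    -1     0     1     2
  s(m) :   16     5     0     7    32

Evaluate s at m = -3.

Write s(m) = am³ + bm² + cm + d; the 5 given values yield a linear system in the 4 coefficients.
Solving, s(m) = m³ + 6m².
Then s(-3) = 27.

27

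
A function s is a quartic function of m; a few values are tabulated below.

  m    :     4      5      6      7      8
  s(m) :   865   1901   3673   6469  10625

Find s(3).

Write s(m) = am^4 + bm³ + cm² + dm + e; the 5 given values yield a linear system in the 5 coefficients.
Solving, s(m) = 2m^4 + 4m³ + 6m² + 1.
Then s(3) = 325.

325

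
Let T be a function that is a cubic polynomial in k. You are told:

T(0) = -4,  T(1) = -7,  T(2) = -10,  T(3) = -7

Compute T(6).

Write T(k) = ak³ + bk² + ck + d; the 4 given values yield a linear system in the 4 coefficients.
Solving, T(k) = k³ - 3k² - k - 4.
Then T(6) = 98.

98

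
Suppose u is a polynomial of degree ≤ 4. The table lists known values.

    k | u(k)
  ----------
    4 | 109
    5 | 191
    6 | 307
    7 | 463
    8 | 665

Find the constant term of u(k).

1

Write u(k) = ak^4 + bk³ + ck² + dk + e; the 5 given values yield a linear system in the 5 coefficients.
Solving, the leading coefficient vanishes, and u(k) = k³ + 2k² + 3k + 1.
The constant term is u(0) = 1.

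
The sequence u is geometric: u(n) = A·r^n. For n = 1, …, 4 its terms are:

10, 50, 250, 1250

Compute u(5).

6250

Consecutive ratio: 50/10 = 5, and 250/50 = 5, so r = 5.
Then A·5^1 = 10 gives A = 2, and u(n) = 2·5^n.
u(5) = 2·5^5 = 6250.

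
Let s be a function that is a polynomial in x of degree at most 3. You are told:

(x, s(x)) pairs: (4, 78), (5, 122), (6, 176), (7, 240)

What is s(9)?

398

First differences: 44, 54, 64. Second differences: 10, 10.
Level-2 differences are constant, so s has degree 2.
Fitting a degree-2 polynomial gives s(x) = 5x² - x + 2.
Then s(9) = 398.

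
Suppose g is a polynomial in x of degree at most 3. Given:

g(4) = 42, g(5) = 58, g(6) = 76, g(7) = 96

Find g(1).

First differences: 16, 18, 20. Second differences: 2, 2.
Level-2 differences are constant, so g has degree 2.
Fitting a degree-2 polynomial gives g(x) = x² + 7x - 2.
Then g(1) = 6.

6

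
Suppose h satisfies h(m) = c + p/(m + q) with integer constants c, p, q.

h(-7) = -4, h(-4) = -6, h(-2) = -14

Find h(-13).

-3

(h(m) − c)(m + q) = p for each data point; the three points give a linear system in c and q, then p follows.
Solving: c = -2, q = 1, p = 12, so h(m) = -2 + 12/(m + 1).
Then h(-13) = -2 + 12/(-12) = -3.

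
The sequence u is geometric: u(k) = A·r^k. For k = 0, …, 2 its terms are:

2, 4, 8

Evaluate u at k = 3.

Consecutive ratio: 4/2 = 2, and 8/4 = 2, so r = 2.
Then A·2^0 = 2 gives A = 2, and u(k) = 2·2^k.
u(3) = 2·2^3 = 16.

16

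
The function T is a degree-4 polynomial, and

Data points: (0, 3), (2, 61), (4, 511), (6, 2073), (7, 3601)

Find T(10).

13333

Write T(m) = am^4 + bm³ + cm² + dm + e; the 5 given values yield a linear system in the 5 coefficients.
Solving, T(m) = m^4 + 3m³ + 3m² + 3m + 3.
Then T(10) = 13333.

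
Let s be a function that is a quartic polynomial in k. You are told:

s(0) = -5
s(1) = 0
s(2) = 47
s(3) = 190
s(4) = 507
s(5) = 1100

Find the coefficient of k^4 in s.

Write s(k) = ak^4 + bk³ + ck² + dk + e; the 6 given values yield a linear system in the 5 coefficients.
Solving, s(k) = k^4 + 3k³ + 5k² - 4k - 5.
The coefficient of k^4 is 1.

1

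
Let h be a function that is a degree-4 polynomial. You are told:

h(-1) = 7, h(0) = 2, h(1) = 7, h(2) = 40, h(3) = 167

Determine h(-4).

622

Write h(x) = ax^4 + bx³ + cx² + dx + e; the 5 given values yield a linear system in the 5 coefficients.
Solving, h(x) = 2x^4 - x³ + 3x² + x + 2.
Then h(-4) = 622.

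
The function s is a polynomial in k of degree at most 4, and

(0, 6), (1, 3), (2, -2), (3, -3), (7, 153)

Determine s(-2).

Write s(k) = ak^4 + bk³ + ck² + dk + e; the 5 given values yield a linear system in the 5 coefficients.
Solving, the leading coefficient vanishes, and s(k) = k³ - 4k² + 6.
Then s(-2) = -18.

-18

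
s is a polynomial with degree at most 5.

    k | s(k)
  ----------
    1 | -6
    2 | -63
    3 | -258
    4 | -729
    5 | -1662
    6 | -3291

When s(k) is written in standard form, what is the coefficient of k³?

First differences: -57, -195, -471, -933, -1629. Second differences: -138, -276, -462, -696. Third differences: -138, -186, -234. Fourth differences: -48, -48.
Level-4 differences are constant, so s has degree 4.
Fitting a degree-4 polynomial gives s(k) = -2k^4 - 3k³ - k² - 3k + 3.
The coefficient of k³ is -3.

-3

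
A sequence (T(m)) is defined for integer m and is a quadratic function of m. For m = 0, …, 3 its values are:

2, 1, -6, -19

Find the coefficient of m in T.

Write T(m) = am² + bm + c; the 4 given values yield a linear system in the 3 coefficients.
Solving, T(m) = -3m² + 2m + 2.
The coefficient of m is 2.

2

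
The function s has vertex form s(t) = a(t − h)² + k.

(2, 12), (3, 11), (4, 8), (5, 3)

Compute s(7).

First differences -1, -3, -5; second difference -2 = 2a, so a = -1.
Expanding, the t-coefficient is −2ah = 2h; matching it to the data gives h = 2, and then k = 12.
So s(t) = -1(t − 2)² + 12.
s(7) = -1·5² + 12 = -13.

-13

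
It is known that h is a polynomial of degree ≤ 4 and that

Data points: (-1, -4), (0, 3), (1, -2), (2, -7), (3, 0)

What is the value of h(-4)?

-217

Write h(x) = ax^4 + bx³ + cx² + dx + e; the 5 given values yield a linear system in the 5 coefficients.
Solving, the leading coefficient vanishes, and h(x) = 2x³ - 6x² - x + 3.
Then h(-4) = -217.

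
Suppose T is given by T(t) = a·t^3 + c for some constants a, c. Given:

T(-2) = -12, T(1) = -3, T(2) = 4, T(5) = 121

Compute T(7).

From T(-2) = -12 and T(1) = -3: -8a + c = -12 and 1a + c = -3.
Subtracting: 9a = 9, so a = 1; then c = -12 − 1·(-8) = -4.
So T(t) = 1t³ − 4, and T(7) = 339.

339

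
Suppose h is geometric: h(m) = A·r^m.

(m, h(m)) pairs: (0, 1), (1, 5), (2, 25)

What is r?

5

Consecutive ratio: 5/1 = 5, and 25/5 = 5, so r = 5.
Then A·5^0 = 1 gives A = 1, and h(m) = 1·5^m.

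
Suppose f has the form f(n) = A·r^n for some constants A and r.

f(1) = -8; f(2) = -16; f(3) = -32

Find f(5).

Consecutive ratio: -16/(-8) = 2, and -32/(-16) = 2, so r = 2.
Then A·2^1 = -8 gives A = -4, and f(n) = -4·2^n.
f(5) = -4·2^5 = -128.

-128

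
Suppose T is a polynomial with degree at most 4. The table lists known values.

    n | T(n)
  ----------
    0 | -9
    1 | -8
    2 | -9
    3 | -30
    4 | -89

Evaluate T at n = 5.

Write T(n) = an^4 + bn³ + cn² + dn + e; the 5 given values yield a linear system in the 5 coefficients.
Solving, the leading coefficient vanishes, and T(n) = -3n³ + 8n² - 4n - 9.
Then T(5) = -204.

-204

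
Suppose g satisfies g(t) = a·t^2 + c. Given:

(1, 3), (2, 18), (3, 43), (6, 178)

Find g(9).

From g(1) = 3 and g(2) = 18: 1a + c = 3 and 4a + c = 18.
Subtracting: 3a = 15, so a = 5; then c = 3 − 5·1 = -2.
So g(t) = 5t² − 2, and g(9) = 403.

403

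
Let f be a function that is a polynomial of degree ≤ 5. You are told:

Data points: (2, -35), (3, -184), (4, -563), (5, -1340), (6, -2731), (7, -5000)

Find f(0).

First differences: -149, -379, -777, -1391, -2269. Second differences: -230, -398, -614, -878. Third differences: -168, -216, -264. Fourth differences: -48, -48.
Level-4 differences are constant, so f has degree 4.
Fitting a degree-4 polynomial gives f(m) = -2m^4 - 5m² + 6m + 5.
Then f(0) = 5.

5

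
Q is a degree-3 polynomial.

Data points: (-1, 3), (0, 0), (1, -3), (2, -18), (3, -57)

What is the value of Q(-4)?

Write Q(t) = at³ + bt² + ct + d; the 5 given values yield a linear system in the 4 coefficients.
Solving, Q(t) = -2t³ - t.
Then Q(-4) = 132.

132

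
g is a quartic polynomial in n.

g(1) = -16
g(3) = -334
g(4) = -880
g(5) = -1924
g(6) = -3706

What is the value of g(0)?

Write g(n) = an^4 + bn³ + cn² + dn + e; the 5 given values yield a linear system in the 5 coefficients.
Solving, g(n) = -2n^4 - 4n³ - 7n² + n - 4.
Then g(0) = -4.

-4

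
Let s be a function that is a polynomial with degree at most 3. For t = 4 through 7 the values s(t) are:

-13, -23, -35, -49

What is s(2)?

Write s(t) = at³ + bt² + ct + d; the 4 given values yield a linear system in the 4 coefficients.
Solving, the leading coefficient vanishes, and s(t) = -t² - t + 7.
Then s(2) = 1.

1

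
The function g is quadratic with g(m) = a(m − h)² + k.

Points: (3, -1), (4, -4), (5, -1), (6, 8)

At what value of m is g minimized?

4

First differences -3, 3, 9; second difference 6 = 2a, so a = 3.
Expanding, the m-coefficient is −2ah = -6h; matching it to the data gives h = 4, and then k = -4.
So g(m) = 3(m − 4)² − 4.
Hence h = 4.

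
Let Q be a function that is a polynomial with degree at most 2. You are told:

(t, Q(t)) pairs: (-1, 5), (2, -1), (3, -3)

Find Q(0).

3

Write Q(t) = at² + bt + c; the 3 given values yield a linear system in the 3 coefficients.
Solving, the leading coefficient vanishes, and Q(t) = -2t + 3.
Then Q(0) = 3.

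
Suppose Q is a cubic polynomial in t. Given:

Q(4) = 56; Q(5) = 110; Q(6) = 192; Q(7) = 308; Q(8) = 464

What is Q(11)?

1232

Write Q(t) = at³ + bt² + ct + d; the 5 given values yield a linear system in the 4 coefficients.
Solving, Q(t) = t³ - t² + 2t.
Then Q(11) = 1232.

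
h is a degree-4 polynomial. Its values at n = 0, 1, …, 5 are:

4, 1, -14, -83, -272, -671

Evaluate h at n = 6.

Write h(n) = an^4 + bn³ + cn² + dn + e; the 6 given values yield a linear system in the 5 coefficients.
Solving, h(n) = -n^4 - n³ + 4n² - 5n + 4.
Then h(6) = -1394.

-1394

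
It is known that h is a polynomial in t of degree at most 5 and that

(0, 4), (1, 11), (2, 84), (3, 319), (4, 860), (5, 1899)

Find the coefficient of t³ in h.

4

First differences: 7, 73, 235, 541, 1039. Second differences: 66, 162, 306, 498. Third differences: 96, 144, 192. Fourth differences: 48, 48.
Level-4 differences are constant, so h has degree 4.
Fitting a degree-4 polynomial gives h(t) = 2t^4 + 4t³ + 7t² - 6t + 4.
The coefficient of t³ is 4.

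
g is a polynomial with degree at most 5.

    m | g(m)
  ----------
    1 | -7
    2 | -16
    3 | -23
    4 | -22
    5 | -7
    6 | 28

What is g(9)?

First differences: -9, -7, 1, 15, 35. Second differences: 2, 8, 14, 20. Third differences: 6, 6, 6.
Level-3 differences are constant, so g has degree 3.
Fitting a degree-3 polynomial gives g(m) = m³ - 5m² - m - 2.
Then g(9) = 313.

313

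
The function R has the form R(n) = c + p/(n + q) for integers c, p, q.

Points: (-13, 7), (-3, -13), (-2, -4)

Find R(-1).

-1

(R(n) − c)(n + q) = p for each data point; the three points give a linear system in c and q, then p follows.
Solving: c = 5, q = 4, p = -18, so R(n) = 5 − 18/(n + 4).
Then R(-1) = 5 − 18/3 = -1.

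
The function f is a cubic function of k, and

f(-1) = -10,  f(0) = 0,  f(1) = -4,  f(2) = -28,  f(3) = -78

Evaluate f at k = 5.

First differences: 10, -4, -24, -50. Second differences: -14, -20, -26. Third differences: -6, -6.
Level-3 differences are constant, so f has degree 3.
Fitting a degree-3 polynomial gives f(k) = -k³ - 7k² + 4k.
Then f(5) = -280.

-280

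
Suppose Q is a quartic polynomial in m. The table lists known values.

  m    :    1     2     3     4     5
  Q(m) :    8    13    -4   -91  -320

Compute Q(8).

-2939

Write Q(m) = am^4 + bm³ + cm² + dm + e; the 5 given values yield a linear system in the 5 coefficients.
Solving, Q(m) = -m^4 + 2m³ + 2m² + 5.
Then Q(8) = -2939.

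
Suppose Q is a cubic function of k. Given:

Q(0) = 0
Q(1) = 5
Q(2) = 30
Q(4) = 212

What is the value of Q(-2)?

-22

Write Q(k) = ak³ + bk² + ck + d; the 4 given values yield a linear system in the 4 coefficients.
Solving, Q(k) = 3k³ + k² + k.
Then Q(-2) = -22.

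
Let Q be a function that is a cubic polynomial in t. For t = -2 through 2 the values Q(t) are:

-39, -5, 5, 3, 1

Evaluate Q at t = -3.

-109

First differences: 34, 10, -2, -2. Second differences: -24, -12, 0. Third differences: 12, 12.
Level-3 differences are constant, so Q has degree 3.
Fitting a degree-3 polynomial gives Q(t) = 2t³ - 6t² + 2t + 5.
Then Q(-3) = -109.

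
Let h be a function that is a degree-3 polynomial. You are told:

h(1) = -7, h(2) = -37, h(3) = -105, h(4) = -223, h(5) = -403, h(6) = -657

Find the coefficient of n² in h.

First differences: -30, -68, -118, -180, -254. Second differences: -38, -50, -62, -74. Third differences: -12, -12, -12.
Level-3 differences are constant, so h has degree 3.
Fitting a degree-3 polynomial gives h(n) = -2n³ - 7n² + 5n - 3.
The coefficient of n² is -7.

-7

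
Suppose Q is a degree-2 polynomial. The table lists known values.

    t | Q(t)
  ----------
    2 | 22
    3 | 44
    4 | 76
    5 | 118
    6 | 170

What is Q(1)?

First differences: 22, 32, 42, 52. Second differences: 10, 10, 10.
Level-2 differences are constant, so Q has degree 2.
Fitting a degree-2 polynomial gives Q(t) = 5t² - 3t + 8.
Then Q(1) = 10.

10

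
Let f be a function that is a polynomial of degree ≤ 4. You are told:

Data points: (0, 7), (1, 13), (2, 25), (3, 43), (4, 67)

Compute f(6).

First differences: 6, 12, 18, 24. Second differences: 6, 6, 6.
Level-2 differences are constant, so f has degree 2.
Fitting a degree-2 polynomial gives f(x) = 3x² + 3x + 7.
Then f(6) = 133.

133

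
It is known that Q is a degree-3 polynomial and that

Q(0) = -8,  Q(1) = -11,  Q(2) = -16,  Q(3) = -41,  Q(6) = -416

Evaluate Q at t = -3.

Write Q(t) = at³ + bt² + ct + d; the 5 given values yield a linear system in the 4 coefficients.
Solving, Q(t) = -3t³ + 8t² - 8t - 8.
Then Q(-3) = 169.

169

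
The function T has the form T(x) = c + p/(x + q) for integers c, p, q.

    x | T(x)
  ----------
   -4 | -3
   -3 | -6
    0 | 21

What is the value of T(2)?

(T(x) − c)(x + q) = p for each data point; the three points give a linear system in c and q, then p follows.
Solving: c = 3, q = 1, p = 18, so T(x) = 3 + 18/(x + 1).
Then T(2) = 3 + 18/3 = 9.

9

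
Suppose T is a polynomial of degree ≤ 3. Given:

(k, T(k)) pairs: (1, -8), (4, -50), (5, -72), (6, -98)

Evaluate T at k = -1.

Write T(k) = ak³ + bk² + ck + d; the 4 given values yield a linear system in the 4 coefficients.
Solving, the leading coefficient vanishes, and T(k) = -2k² - 4k - 2.
Then T(-1) = 0.

0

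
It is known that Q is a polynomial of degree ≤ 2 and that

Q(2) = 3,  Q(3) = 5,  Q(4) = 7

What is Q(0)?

-1

Write Q(m) = am² + bm + c; the 3 given values yield a linear system in the 3 coefficients.
Solving, the leading coefficient vanishes, and Q(m) = 2m - 1.
The constant term is Q(0) = -1.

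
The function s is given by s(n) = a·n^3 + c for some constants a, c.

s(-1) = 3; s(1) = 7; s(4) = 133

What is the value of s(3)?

59

From s(-1) = 3 and s(1) = 7: -1a + c = 3 and 1a + c = 7.
Subtracting: 2a = 4, so a = 2; then c = 3 − 2·(-1) = 5.
So s(n) = 2n³ + 5, and s(3) = 59.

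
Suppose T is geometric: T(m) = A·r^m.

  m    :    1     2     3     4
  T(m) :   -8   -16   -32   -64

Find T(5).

Consecutive ratio: -16/(-8) = 2, and -32/(-16) = 2, so r = 2.
Then A·2^1 = -8 gives A = -4, and T(m) = -4·2^m.
T(5) = -4·2^5 = -128.

-128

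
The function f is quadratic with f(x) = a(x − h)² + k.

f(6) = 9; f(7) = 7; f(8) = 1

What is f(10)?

First differences -2, -6; second difference -4 = 2a, so a = -2.
Expanding, the x-coefficient is −2ah = 4h; matching it to the data gives h = 6, and then k = 9.
So f(x) = -2(x − 6)² + 9.
f(10) = -2·4² + 9 = -23.

-23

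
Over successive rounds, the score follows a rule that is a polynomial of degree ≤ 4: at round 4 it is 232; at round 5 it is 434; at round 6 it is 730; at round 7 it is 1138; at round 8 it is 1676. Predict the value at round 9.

Write the value at k as h(k).
First differences: 202, 296, 408, 538. Second differences: 94, 112, 130. Third differences: 18, 18.
Level-3 differences are constant, so h has degree 3.
Fitting a degree-3 polynomial gives h(k) = 3k³ + 2k² + k + 4.
Then h(9) = 2362.

2362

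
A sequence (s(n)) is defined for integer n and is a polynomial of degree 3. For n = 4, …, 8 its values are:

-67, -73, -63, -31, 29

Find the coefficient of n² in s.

Write s(n) = an³ + bn² + cn + d; the 5 given values yield a linear system in the 4 coefficients.
Solving, s(n) = n³ - 7n² - 4n - 3.
The coefficient of n² is -7.

-7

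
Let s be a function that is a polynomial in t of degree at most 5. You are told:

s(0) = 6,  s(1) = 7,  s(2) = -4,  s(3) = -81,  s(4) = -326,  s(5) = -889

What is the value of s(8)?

First differences: 1, -11, -77, -245, -563. Second differences: -12, -66, -168, -318. Third differences: -54, -102, -150. Fourth differences: -48, -48.
Level-4 differences are constant, so s has degree 4.
Fitting a degree-4 polynomial gives s(t) = -2t^4 + 3t³ - t² + t + 6.
Then s(8) = -6706.

-6706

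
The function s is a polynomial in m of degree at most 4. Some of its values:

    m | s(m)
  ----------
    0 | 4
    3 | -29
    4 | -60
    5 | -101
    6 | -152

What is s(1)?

3

Write s(m) = am^4 + bm³ + cm² + dm + e; the 5 given values yield a linear system in the 5 coefficients.
Solving, the top 2 coefficients vanish, and s(m) = -5m² + 4m + 4.
Then s(1) = 3.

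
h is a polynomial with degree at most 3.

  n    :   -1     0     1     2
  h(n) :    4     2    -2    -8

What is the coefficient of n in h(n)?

First differences: -2, -4, -6. Second differences: -2, -2.
Level-2 differences are constant, so h has degree 2.
Fitting a degree-2 polynomial gives h(n) = -n² - 3n + 2.
The coefficient of n is -3.

-3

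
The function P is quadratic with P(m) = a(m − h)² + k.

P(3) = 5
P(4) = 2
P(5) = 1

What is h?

5

First differences -3, -1; second difference 2 = 2a, so a = 1.
Expanding, the m-coefficient is −2ah = -2h; matching it to the data gives h = 5, and then k = 1.
So P(m) = 1(m − 5)² + 1.
Hence h = 5.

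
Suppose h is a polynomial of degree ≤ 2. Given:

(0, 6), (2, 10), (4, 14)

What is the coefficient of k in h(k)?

Write h(k) = ak² + bk + c; the 3 given values yield a linear system in the 3 coefficients.
Solving, the leading coefficient vanishes, and h(k) = 2k + 6.
The coefficient of k is 2.

2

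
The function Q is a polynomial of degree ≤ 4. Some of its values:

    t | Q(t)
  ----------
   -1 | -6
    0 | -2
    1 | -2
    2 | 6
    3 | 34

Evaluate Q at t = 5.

Write Q(t) = at^4 + bt³ + ct² + dt + e; the 5 given values yield a linear system in the 5 coefficients.
Solving, the leading coefficient vanishes, and Q(t) = 2t³ - 2t² - 2.
Then Q(5) = 198.

198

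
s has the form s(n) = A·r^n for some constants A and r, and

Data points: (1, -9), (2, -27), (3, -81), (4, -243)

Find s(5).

Consecutive ratio: -27/(-9) = 3, and -81/(-27) = 3, so r = 3.
Then A·3^1 = -9 gives A = -3, and s(n) = -3·3^n.
s(5) = -3·3^5 = -729.

-729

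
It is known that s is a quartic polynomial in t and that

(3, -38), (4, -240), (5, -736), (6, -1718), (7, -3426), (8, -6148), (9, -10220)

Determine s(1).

First differences: -202, -496, -982, -1708, -2722, -4072. Second differences: -294, -486, -726, -1014, -1350. Third differences: -192, -240, -288, -336. Fourth differences: -48, -48, -48.
Level-4 differences are constant, so s has degree 4.
Fitting a degree-4 polynomial gives s(t) = -2t^4 + 4t³ - t² + 7t + 4.
Then s(1) = 12.

12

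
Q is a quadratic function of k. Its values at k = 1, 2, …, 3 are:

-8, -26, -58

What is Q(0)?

Write Q(k) = ak² + bk + c; the 3 given values yield a linear system in the 3 coefficients.
Solving, Q(k) = -7k² + 3k - 4.
The constant term is Q(0) = -4.

-4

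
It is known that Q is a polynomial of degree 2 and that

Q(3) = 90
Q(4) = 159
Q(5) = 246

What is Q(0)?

-9

Write Q(n) = an² + bn + c; the 3 given values yield a linear system in the 3 coefficients.
Solving, Q(n) = 9n² + 6n - 9.
The constant term is Q(0) = -9.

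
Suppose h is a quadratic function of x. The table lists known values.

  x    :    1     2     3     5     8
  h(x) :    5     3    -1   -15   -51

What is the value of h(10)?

Write h(x) = ax² + bx + c; the 5 given values yield a linear system in the 3 coefficients.
Solving, h(x) = -x² + x + 5.
Then h(10) = -85.

-85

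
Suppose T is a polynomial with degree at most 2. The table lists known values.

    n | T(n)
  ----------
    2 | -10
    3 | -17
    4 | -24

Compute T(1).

First differences: -7, -7.
Level-1 differences are constant, so T has degree 1.
Fitting a degree-1 polynomial gives T(n) = -7n + 4.
Then T(1) = -3.

-3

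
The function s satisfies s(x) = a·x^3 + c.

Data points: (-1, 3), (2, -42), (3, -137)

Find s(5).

From s(-1) = 3 and s(2) = -42: -1a + c = 3 and 8a + c = -42.
Subtracting: 9a = -45, so a = -5; then c = 3 − (-5)·(-1) = -2.
So s(x) = -5x³ − 2, and s(5) = -627.

-627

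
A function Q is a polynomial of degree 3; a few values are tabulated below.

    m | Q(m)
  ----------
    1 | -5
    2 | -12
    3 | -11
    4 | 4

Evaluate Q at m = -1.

9

Write Q(m) = am³ + bm² + cm + d; the 4 given values yield a linear system in the 4 coefficients.
Solving, Q(m) = m³ - 2m² - 8m + 4.
Then Q(-1) = 9.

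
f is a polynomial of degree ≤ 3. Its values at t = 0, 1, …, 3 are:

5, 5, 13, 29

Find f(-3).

First differences: 0, 8, 16. Second differences: 8, 8.
Level-2 differences are constant, so f has degree 2.
Fitting a degree-2 polynomial gives f(t) = 4t² - 4t + 5.
Then f(-3) = 53.

53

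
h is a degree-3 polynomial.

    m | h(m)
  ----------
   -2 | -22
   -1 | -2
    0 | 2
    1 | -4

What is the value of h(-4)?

-134

Write h(m) = am³ + bm² + cm + d; the 4 given values yield a linear system in the 4 coefficients.
Solving, h(m) = m³ - 5m² - 2m + 2.
Then h(-4) = -134.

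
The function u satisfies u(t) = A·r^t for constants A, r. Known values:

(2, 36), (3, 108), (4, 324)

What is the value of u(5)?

972

Consecutive ratio: 108/36 = 3, and 324/108 = 3, so r = 3.
Then A·3^2 = 36 gives A = 4, and u(t) = 4·3^t.
u(5) = 4·3^5 = 972.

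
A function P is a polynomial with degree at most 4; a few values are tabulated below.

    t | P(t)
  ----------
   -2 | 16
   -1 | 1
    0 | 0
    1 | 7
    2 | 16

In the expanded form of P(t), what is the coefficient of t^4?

First differences: -15, -1, 7, 9. Second differences: 14, 8, 2. Third differences: -6, -6.
Level-3 differences are constant, so P has degree 3.
Fitting a degree-3 polynomial gives P(t) = -t³ + 4t² + 4t.
The coefficient of t^4 is 0.

0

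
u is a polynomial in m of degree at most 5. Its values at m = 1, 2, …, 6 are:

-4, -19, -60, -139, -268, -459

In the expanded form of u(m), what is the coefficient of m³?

Write u(m) = am^5 + bm^4 + cm³ + dm² + em + p; the 6 given values yield a linear system in the 6 coefficients.
Solving, the top 2 coefficients vanish, and u(m) = -2m³ - m² + 2m - 3.
The coefficient of m³ is -2.

-2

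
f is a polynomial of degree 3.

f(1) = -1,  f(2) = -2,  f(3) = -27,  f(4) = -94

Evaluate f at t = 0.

-6

Write f(t) = at³ + bt² + ct + d; the 4 given values yield a linear system in the 4 coefficients.
Solving, f(t) = -3t³ + 6t² + 2t - 6.
Then f(0) = -6.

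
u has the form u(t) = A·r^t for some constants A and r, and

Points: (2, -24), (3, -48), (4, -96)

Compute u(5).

Consecutive ratio: -48/(-24) = 2, and -96/(-48) = 2, so r = 2.
Then A·2^2 = -24 gives A = -6, and u(t) = -6·2^t.
u(5) = -6·2^5 = -192.

-192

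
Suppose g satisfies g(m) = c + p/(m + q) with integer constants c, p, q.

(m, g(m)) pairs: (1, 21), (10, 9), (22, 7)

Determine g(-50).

(g(m) − c)(m + q) = p for each data point; the three points give a linear system in c and q, then p follows.
Solving: c = 5, q = 2, p = 48, so g(m) = 5 + 48/(m + 2).
Then g(-50) = 5 + 48/(-48) = 4.

4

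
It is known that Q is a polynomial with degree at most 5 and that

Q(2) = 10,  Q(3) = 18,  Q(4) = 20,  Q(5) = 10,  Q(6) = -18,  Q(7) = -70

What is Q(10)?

Write Q(m) = am^5 + bm^4 + cm³ + dm² + em + p; the 6 given values yield a linear system in the 6 coefficients.
Solving, the top 2 coefficients vanish, and Q(m) = -m³ + 6m² - 3m.
Then Q(10) = -430.

-430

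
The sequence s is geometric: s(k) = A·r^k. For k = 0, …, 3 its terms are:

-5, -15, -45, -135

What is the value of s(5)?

Consecutive ratio: -15/(-5) = 3, and -45/(-15) = 3, so r = 3.
Then A·3^0 = -5 gives A = -5, and s(k) = -5·3^k.
s(5) = -5·3^5 = -1215.

-1215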